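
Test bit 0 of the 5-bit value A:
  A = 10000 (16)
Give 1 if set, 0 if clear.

Bit 0 is the 1st from the right.
  10000
      ^
That bit is 0.

Answer: 0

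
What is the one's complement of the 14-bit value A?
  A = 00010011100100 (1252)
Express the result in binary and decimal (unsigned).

Flip each bit (0->1, 1->0):
  00010011100100
  11101100011011

Answer: 11101100011011 (15131)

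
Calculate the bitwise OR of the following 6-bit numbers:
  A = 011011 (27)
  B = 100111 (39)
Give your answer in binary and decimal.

Apply | to each column (1 where either bit is 1):
  011011
| 100111
--------
  111111

Answer: 111111 (63)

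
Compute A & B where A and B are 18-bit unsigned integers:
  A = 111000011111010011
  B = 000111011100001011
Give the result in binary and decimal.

Apply & to each column (1 only where both bits are 1):
  111000011111010011
& 000111011100001011
--------------------
  000000011100000011

Answer: 000000011100000011 (1795)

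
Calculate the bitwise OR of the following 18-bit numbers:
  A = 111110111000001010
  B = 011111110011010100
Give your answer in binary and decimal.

Apply | to each column (1 where either bit is 1):
  111110111000001010
| 011111110011010100
--------------------
  111111111011011110

Answer: 111111111011011110 (261854)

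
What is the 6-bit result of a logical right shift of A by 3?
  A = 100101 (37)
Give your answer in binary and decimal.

Logical shift right by 3: drop the bottom 3 bit(s), prepend 3 zero(s) on the left.
  100101  ->  keep [100], discard [101], prepend 000
= 000100

Answer: 000100 (4)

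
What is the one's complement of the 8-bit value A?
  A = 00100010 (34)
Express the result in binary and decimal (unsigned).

Flip each bit (0->1, 1->0):
  00100010
  11011101

Answer: 11011101 (221)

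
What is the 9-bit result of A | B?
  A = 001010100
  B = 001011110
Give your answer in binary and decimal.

Apply | to each column (1 where either bit is 1):
  001010100
| 001011110
-----------
  001011110

Answer: 001011110 (94)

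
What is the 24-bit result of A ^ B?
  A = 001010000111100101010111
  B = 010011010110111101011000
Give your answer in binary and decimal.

Apply ^ to each column (1 where bits differ):
  001010000111100101010111
^ 010011010110111101011000
--------------------------
  011001010001011000001111

Answer: 011001010001011000001111 (6624783)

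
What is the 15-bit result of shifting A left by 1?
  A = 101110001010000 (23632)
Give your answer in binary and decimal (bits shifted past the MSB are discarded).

Shift left by 1: drop the top 1 bit(s), append 1 zero(s) on the right.
  101110001010000  ->  discard [1], keep [01110001010000], append 0
= 011100010100000

Answer: 011100010100000 (14496)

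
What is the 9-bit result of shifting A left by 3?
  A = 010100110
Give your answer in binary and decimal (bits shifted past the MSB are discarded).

Shift left by 3: drop the top 3 bit(s), append 3 zero(s) on the right.
  010100110  ->  discard [010], keep [100110], append 000
= 100110000

Answer: 100110000 (304)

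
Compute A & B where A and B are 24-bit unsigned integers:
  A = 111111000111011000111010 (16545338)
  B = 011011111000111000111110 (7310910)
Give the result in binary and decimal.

Apply & to each column (1 only where both bits are 1):
  111111000111011000111010
& 011011111000111000111110
--------------------------
  011011000000011000111010

Answer: 011011000000011000111010 (7079482)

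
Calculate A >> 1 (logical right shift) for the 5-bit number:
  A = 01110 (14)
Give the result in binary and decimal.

Logical shift right by 1: drop the bottom 1 bit(s), prepend 1 zero(s) on the left.
  01110  ->  keep [0111], discard [0], prepend 0
= 00111

Answer: 00111 (7)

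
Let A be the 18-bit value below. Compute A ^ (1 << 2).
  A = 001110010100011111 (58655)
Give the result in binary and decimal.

Mask = 1 << 2 = 000000000000000100
Bit 2 of A is 1; XOR with the mask flips it to 0.
  001110010100011111
^ 000000000000000100
--------------------
  001110010100011011

Answer: 001110010100011011 (58651)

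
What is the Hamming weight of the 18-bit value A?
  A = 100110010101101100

100110010101101100
1-bits at positions (from bit 0 = LSB): 2, 3, 5, 6, 8, 10, 13, 14, 17
Count = 9

Answer: 9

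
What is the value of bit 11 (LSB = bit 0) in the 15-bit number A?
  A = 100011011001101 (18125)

Bit 11 is the 12th from the right.
  100011011001101
     ^
That bit is 0.

Answer: 0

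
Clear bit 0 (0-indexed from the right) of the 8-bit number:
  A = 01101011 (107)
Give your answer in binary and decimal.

Mask = ~(1 << 0) = 11111110
Bit 0 of A is 1, so AND-ing with the mask clears it to 0.
  01101011
& 11111110
----------
  01101010

Answer: 01101010 (106)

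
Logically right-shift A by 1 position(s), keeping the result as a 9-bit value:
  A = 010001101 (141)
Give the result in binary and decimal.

Logical shift right by 1: drop the bottom 1 bit(s), prepend 1 zero(s) on the left.
  010001101  ->  keep [01000110], discard [1], prepend 0
= 001000110

Answer: 001000110 (70)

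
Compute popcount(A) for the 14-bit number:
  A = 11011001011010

11011001011010
1-bits at positions (from bit 0 = LSB): 1, 3, 4, 6, 9, 10, 12, 13
Count = 8

Answer: 8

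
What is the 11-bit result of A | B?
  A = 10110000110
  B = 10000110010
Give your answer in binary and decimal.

Apply | to each column (1 where either bit is 1):
  10110000110
| 10000110010
-------------
  10110110110

Answer: 10110110110 (1462)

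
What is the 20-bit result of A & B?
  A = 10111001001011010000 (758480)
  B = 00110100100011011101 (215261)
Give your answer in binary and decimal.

Apply & to each column (1 only where both bits are 1):
  10111001001011010000
& 00110100100011011101
----------------------
  00110000000011010000

Answer: 00110000000011010000 (196816)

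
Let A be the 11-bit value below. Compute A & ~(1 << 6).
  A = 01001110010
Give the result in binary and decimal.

Mask = ~(1 << 6) = 11110111111
Bit 6 of A is 1, so AND-ing with the mask clears it to 0.
  01001110010
& 11110111111
-------------
  01000110010

Answer: 01000110010 (562)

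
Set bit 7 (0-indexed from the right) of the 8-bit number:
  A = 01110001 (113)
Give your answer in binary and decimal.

Mask = 1 << 7 = 10000000
Bit 7 of A is 0, so OR-ing with the mask flips it to 1.
  01110001
| 10000000
----------
  11110001

Answer: 11110001 (241)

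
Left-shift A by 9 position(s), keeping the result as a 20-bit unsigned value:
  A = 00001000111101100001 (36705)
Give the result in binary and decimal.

Shift left by 9: drop the top 9 bit(s), append 9 zero(s) on the right.
  00001000111101100001  ->  discard [000010001], keep [11101100001], append 000000000
= 11101100001000000000

Answer: 11101100001000000000 (967168)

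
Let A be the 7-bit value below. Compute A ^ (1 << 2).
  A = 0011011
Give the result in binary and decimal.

Mask = 1 << 2 = 0000100
Bit 2 of A is 0; XOR with the mask flips it to 1.
  0011011
^ 0000100
---------
  0011111

Answer: 0011111 (31)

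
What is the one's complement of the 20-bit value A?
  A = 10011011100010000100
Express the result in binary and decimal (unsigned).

Flip each bit (0->1, 1->0):
  10011011100010000100
  01100100011101111011

Answer: 01100100011101111011 (411515)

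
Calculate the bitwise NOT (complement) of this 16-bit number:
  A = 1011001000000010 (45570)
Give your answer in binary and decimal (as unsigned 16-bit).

Flip each bit (0->1, 1->0):
  1011001000000010
  0100110111111101

Answer: 0100110111111101 (19965)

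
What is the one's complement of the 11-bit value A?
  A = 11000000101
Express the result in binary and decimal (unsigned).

Flip each bit (0->1, 1->0):
  11000000101
  00111111010

Answer: 00111111010 (506)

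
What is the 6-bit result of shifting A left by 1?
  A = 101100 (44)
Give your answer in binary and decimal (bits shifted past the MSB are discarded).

Shift left by 1: drop the top 1 bit(s), append 1 zero(s) on the right.
  101100  ->  discard [1], keep [01100], append 0
= 011000

Answer: 011000 (24)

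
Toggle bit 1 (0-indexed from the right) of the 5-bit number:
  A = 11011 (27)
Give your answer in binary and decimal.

Mask = 1 << 1 = 00010
Bit 1 of A is 1; XOR with the mask flips it to 0.
  11011
^ 00010
-------
  11001

Answer: 11001 (25)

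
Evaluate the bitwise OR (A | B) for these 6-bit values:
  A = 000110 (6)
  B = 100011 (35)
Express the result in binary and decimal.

Apply | to each column (1 where either bit is 1):
  000110
| 100011
--------
  100111

Answer: 100111 (39)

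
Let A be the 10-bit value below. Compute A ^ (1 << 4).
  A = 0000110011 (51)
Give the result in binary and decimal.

Mask = 1 << 4 = 0000010000
Bit 4 of A is 1; XOR with the mask flips it to 0.
  0000110011
^ 0000010000
------------
  0000100011

Answer: 0000100011 (35)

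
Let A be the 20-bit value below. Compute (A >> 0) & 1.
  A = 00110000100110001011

Bit 0 is the 1st from the right.
  00110000100110001011
                     ^
That bit is 1.

Answer: 1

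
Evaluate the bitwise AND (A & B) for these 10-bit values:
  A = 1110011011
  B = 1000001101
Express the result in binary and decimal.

Apply & to each column (1 only where both bits are 1):
  1110011011
& 1000001101
------------
  1000001001

Answer: 1000001001 (521)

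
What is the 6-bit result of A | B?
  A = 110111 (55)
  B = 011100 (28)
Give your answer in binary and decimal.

Apply | to each column (1 where either bit is 1):
  110111
| 011100
--------
  111111

Answer: 111111 (63)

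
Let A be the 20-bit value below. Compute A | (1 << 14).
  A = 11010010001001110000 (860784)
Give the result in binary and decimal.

Mask = 1 << 14 = 00000100000000000000
Bit 14 of A is 0, so OR-ing with the mask flips it to 1.
  11010010001001110000
| 00000100000000000000
----------------------
  11010110001001110000

Answer: 11010110001001110000 (877168)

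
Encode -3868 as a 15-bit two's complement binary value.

1. Binary of +3868:  000111100011100
2. Invert bits:     111000011100011
3. Add 1:           111000011100100

Answer: 111000011100100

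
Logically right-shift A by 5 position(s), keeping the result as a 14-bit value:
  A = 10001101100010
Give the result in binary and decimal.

Logical shift right by 5: drop the bottom 5 bit(s), prepend 5 zero(s) on the left.
  10001101100010  ->  keep [100011011], discard [00010], prepend 00000
= 00000100011011

Answer: 00000100011011 (283)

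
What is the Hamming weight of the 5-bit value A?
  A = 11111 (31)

11111
1-bits at positions (from bit 0 = LSB): 0, 1, 2, 3, 4
Count = 5

Answer: 5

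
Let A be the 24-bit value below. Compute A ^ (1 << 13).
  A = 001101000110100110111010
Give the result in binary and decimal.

Mask = 1 << 13 = 000000000010000000000000
Bit 13 of A is 1; XOR with the mask flips it to 0.
  001101000110100110111010
^ 000000000010000000000000
--------------------------
  001101000100100110111010

Answer: 001101000100100110111010 (3426746)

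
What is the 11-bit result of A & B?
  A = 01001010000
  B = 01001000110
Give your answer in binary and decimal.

Apply & to each column (1 only where both bits are 1):
  01001010000
& 01001000110
-------------
  01001000000

Answer: 01001000000 (576)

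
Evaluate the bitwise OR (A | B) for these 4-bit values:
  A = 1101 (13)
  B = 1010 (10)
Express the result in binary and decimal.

Apply | to each column (1 where either bit is 1):
  1101
| 1010
------
  1111

Answer: 1111 (15)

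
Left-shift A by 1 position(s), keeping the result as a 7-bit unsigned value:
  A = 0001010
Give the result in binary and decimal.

Shift left by 1: drop the top 1 bit(s), append 1 zero(s) on the right.
  0001010  ->  discard [0], keep [001010], append 0
= 0010100

Answer: 0010100 (20)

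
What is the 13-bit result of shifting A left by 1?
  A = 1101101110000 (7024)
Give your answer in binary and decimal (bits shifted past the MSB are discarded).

Shift left by 1: drop the top 1 bit(s), append 1 zero(s) on the right.
  1101101110000  ->  discard [1], keep [101101110000], append 0
= 1011011100000

Answer: 1011011100000 (5856)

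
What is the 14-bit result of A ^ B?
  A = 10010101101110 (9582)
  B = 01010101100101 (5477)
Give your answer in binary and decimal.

Apply ^ to each column (1 where bits differ):
  10010101101110
^ 01010101100101
----------------
  11000000001011

Answer: 11000000001011 (12299)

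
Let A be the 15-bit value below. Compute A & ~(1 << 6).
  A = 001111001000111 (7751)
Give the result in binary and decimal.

Mask = ~(1 << 6) = 111111110111111
Bit 6 of A is 1, so AND-ing with the mask clears it to 0.
  001111001000111
& 111111110111111
-----------------
  001111000000111

Answer: 001111000000111 (7687)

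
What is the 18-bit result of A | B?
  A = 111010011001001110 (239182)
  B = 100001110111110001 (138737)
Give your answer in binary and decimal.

Apply | to each column (1 where either bit is 1):
  111010011001001110
| 100001110111110001
--------------------
  111011111111111111

Answer: 111011111111111111 (245759)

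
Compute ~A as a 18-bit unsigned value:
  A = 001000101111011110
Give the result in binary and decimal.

Flip each bit (0->1, 1->0):
  001000101111011110
  110111010000100001

Answer: 110111010000100001 (226337)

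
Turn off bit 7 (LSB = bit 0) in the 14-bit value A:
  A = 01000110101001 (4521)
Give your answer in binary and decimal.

Mask = ~(1 << 7) = 11111101111111
Bit 7 of A is 1, so AND-ing with the mask clears it to 0.
  01000110101001
& 11111101111111
----------------
  01000100101001

Answer: 01000100101001 (4393)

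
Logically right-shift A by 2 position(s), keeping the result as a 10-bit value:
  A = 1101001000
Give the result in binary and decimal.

Logical shift right by 2: drop the bottom 2 bit(s), prepend 2 zero(s) on the left.
  1101001000  ->  keep [11010010], discard [00], prepend 00
= 0011010010

Answer: 0011010010 (210)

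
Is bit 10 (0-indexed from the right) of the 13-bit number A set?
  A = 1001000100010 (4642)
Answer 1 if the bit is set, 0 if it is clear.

Bit 10 is the 11th from the right.
  1001000100010
    ^
That bit is 0.

Answer: 0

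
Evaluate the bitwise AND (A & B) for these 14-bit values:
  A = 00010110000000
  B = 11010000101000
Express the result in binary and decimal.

Apply & to each column (1 only where both bits are 1):
  00010110000000
& 11010000101000
----------------
  00010000000000

Answer: 00010000000000 (1024)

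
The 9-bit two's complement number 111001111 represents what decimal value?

MSB is 1, so the value is negative. Find the magnitude:
1. Invert bits:  000110000
2. Add 1:        000110001  = 49
3. Apply sign:   -49

Answer: -49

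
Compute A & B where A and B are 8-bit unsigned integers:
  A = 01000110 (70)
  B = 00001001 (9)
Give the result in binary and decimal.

Apply & to each column (1 only where both bits are 1):
  01000110
& 00001001
----------
  00000000

Answer: 00000000 (0)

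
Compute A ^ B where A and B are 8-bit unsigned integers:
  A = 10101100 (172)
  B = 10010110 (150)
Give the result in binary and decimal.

Apply ^ to each column (1 where bits differ):
  10101100
^ 10010110
----------
  00111010

Answer: 00111010 (58)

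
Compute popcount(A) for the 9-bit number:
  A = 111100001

111100001
1-bits at positions (from bit 0 = LSB): 0, 5, 6, 7, 8
Count = 5

Answer: 5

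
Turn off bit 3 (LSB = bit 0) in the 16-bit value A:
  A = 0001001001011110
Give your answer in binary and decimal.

Mask = ~(1 << 3) = 1111111111110111
Bit 3 of A is 1, so AND-ing with the mask clears it to 0.
  0001001001011110
& 1111111111110111
------------------
  0001001001010110

Answer: 0001001001010110 (4694)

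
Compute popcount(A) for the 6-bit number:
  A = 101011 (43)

101011
1-bits at positions (from bit 0 = LSB): 0, 1, 3, 5
Count = 4

Answer: 4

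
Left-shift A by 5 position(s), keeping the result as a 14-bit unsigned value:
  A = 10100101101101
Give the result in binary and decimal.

Shift left by 5: drop the top 5 bit(s), append 5 zero(s) on the right.
  10100101101101  ->  discard [10100], keep [101101101], append 00000
= 10110110100000

Answer: 10110110100000 (11680)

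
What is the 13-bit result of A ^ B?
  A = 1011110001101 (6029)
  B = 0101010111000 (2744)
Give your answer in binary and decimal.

Apply ^ to each column (1 where bits differ):
  1011110001101
^ 0101010111000
---------------
  1110100110101

Answer: 1110100110101 (7477)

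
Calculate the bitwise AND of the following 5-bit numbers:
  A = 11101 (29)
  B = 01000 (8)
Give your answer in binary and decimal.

Apply & to each column (1 only where both bits are 1):
  11101
& 01000
-------
  01000

Answer: 01000 (8)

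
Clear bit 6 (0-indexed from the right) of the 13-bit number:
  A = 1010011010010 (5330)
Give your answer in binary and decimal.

Mask = ~(1 << 6) = 1111110111111
Bit 6 of A is 1, so AND-ing with the mask clears it to 0.
  1010011010010
& 1111110111111
---------------
  1010010010010

Answer: 1010010010010 (5266)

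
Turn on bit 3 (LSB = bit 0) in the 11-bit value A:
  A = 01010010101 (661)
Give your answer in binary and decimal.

Mask = 1 << 3 = 00000001000
Bit 3 of A is 0, so OR-ing with the mask flips it to 1.
  01010010101
| 00000001000
-------------
  01010011101

Answer: 01010011101 (669)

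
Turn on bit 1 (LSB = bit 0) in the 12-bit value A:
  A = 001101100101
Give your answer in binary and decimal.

Mask = 1 << 1 = 000000000010
Bit 1 of A is 0, so OR-ing with the mask flips it to 1.
  001101100101
| 000000000010
--------------
  001101100111

Answer: 001101100111 (871)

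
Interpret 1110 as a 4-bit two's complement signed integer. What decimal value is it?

MSB is 1, so the value is negative. Find the magnitude:
1. Invert bits:  0001
2. Add 1:        0010  = 2
3. Apply sign:   -2

Answer: -2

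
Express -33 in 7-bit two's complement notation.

1. Binary of +33:  0100001
2. Invert bits:     1011110
3. Add 1:           1011111

Answer: 1011111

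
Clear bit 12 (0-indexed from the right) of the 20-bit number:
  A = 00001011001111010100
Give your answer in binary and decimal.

Mask = ~(1 << 12) = 11111110111111111111
Bit 12 of A is 1, so AND-ing with the mask clears it to 0.
  00001011001111010100
& 11111110111111111111
----------------------
  00001010001111010100

Answer: 00001010001111010100 (41940)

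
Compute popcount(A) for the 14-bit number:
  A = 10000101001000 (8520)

10000101001000
1-bits at positions (from bit 0 = LSB): 3, 6, 8, 13
Count = 4

Answer: 4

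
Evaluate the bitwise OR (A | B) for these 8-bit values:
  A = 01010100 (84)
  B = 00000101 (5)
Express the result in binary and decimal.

Apply | to each column (1 where either bit is 1):
  01010100
| 00000101
----------
  01010101

Answer: 01010101 (85)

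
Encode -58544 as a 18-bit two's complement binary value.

1. Binary of +58544:  001110010010110000
2. Invert bits:     110001101101001111
3. Add 1:           110001101101010000

Answer: 110001101101010000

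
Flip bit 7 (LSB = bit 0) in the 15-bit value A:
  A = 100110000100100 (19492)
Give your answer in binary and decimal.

Mask = 1 << 7 = 000000010000000
Bit 7 of A is 0; XOR with the mask flips it to 1.
  100110000100100
^ 000000010000000
-----------------
  100110010100100

Answer: 100110010100100 (19620)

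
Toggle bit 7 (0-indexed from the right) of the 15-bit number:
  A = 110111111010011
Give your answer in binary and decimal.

Mask = 1 << 7 = 000000010000000
Bit 7 of A is 1; XOR with the mask flips it to 0.
  110111111010011
^ 000000010000000
-----------------
  110111101010011

Answer: 110111101010011 (28499)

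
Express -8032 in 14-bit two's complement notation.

1. Binary of +8032:  01111101100000
2. Invert bits:     10000010011111
3. Add 1:           10000010100000

Answer: 10000010100000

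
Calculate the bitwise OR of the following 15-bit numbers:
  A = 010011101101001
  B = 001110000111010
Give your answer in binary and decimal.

Apply | to each column (1 where either bit is 1):
  010011101101001
| 001110000111010
-----------------
  011111101111011

Answer: 011111101111011 (16251)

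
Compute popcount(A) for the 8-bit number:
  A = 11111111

11111111
1-bits at positions (from bit 0 = LSB): 0, 1, 2, 3, 4, 5, 6, 7
Count = 8

Answer: 8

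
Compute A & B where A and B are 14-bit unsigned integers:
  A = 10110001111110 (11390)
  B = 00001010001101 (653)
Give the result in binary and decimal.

Apply & to each column (1 only where both bits are 1):
  10110001111110
& 00001010001101
----------------
  00000000001100

Answer: 00000000001100 (12)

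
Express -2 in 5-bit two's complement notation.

1. Binary of +2:  00010
2. Invert bits:     11101
3. Add 1:           11110

Answer: 11110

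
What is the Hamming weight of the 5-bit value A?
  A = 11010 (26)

11010
1-bits at positions (from bit 0 = LSB): 1, 3, 4
Count = 3

Answer: 3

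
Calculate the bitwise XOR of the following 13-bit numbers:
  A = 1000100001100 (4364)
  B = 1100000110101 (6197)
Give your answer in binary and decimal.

Apply ^ to each column (1 where bits differ):
  1000100001100
^ 1100000110101
---------------
  0100100111001

Answer: 0100100111001 (2361)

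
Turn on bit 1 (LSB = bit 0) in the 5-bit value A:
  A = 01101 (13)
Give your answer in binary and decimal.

Mask = 1 << 1 = 00010
Bit 1 of A is 0, so OR-ing with the mask flips it to 1.
  01101
| 00010
-------
  01111

Answer: 01111 (15)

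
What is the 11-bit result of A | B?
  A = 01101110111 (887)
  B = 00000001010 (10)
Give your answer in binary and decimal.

Apply | to each column (1 where either bit is 1):
  01101110111
| 00000001010
-------------
  01101111111

Answer: 01101111111 (895)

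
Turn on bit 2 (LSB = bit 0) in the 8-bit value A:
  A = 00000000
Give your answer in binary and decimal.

Mask = 1 << 2 = 00000100
Bit 2 of A is 0, so OR-ing with the mask flips it to 1.
  00000000
| 00000100
----------
  00000100

Answer: 00000100 (4)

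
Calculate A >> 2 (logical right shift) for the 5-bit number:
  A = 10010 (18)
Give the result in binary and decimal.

Logical shift right by 2: drop the bottom 2 bit(s), prepend 2 zero(s) on the left.
  10010  ->  keep [100], discard [10], prepend 00
= 00100

Answer: 00100 (4)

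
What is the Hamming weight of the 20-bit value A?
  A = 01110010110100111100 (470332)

01110010110100111100
1-bits at positions (from bit 0 = LSB): 2, 3, 4, 5, 8, 10, 11, 13, 16, 17, 18
Count = 11

Answer: 11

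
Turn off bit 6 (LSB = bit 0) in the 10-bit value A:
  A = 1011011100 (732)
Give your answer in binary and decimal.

Mask = ~(1 << 6) = 1110111111
Bit 6 of A is 1, so AND-ing with the mask clears it to 0.
  1011011100
& 1110111111
------------
  1010011100

Answer: 1010011100 (668)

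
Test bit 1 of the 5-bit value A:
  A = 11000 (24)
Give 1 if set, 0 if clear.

Bit 1 is the 2nd from the right.
  11000
     ^
That bit is 0.

Answer: 0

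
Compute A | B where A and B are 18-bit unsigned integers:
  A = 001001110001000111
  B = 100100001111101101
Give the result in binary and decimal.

Apply | to each column (1 where either bit is 1):
  001001110001000111
| 100100001111101101
--------------------
  101101111111101111

Answer: 101101111111101111 (188399)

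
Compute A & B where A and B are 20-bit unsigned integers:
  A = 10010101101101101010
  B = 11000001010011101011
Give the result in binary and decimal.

Apply & to each column (1 only where both bits are 1):
  10010101101101101010
& 11000001010011101011
----------------------
  10000001000001101010

Answer: 10000001000001101010 (528490)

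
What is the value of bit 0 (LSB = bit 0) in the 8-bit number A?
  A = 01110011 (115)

Bit 0 is the 1st from the right.
  01110011
         ^
That bit is 1.

Answer: 1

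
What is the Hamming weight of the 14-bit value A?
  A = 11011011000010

11011011000010
1-bits at positions (from bit 0 = LSB): 1, 6, 7, 9, 10, 12, 13
Count = 7

Answer: 7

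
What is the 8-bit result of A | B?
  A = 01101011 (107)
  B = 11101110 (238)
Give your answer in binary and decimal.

Apply | to each column (1 where either bit is 1):
  01101011
| 11101110
----------
  11101111

Answer: 11101111 (239)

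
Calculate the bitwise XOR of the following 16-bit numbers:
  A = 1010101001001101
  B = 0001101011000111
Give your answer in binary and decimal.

Apply ^ to each column (1 where bits differ):
  1010101001001101
^ 0001101011000111
------------------
  1011000010001010

Answer: 1011000010001010 (45194)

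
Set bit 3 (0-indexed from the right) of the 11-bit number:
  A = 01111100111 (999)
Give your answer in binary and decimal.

Mask = 1 << 3 = 00000001000
Bit 3 of A is 0, so OR-ing with the mask flips it to 1.
  01111100111
| 00000001000
-------------
  01111101111

Answer: 01111101111 (1007)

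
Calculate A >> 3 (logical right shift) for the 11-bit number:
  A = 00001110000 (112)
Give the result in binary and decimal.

Logical shift right by 3: drop the bottom 3 bit(s), prepend 3 zero(s) on the left.
  00001110000  ->  keep [00001110], discard [000], prepend 000
= 00000001110

Answer: 00000001110 (14)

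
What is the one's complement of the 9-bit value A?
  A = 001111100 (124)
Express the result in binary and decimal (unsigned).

Flip each bit (0->1, 1->0):
  001111100
  110000011

Answer: 110000011 (387)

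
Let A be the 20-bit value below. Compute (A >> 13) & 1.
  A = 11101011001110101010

Bit 13 is the 14th from the right.
  11101011001110101010
        ^
That bit is 1.

Answer: 1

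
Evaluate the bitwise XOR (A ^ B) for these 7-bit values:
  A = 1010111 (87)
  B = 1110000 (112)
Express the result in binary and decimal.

Apply ^ to each column (1 where bits differ):
  1010111
^ 1110000
---------
  0100111

Answer: 0100111 (39)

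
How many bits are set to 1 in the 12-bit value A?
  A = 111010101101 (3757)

111010101101
1-bits at positions (from bit 0 = LSB): 0, 2, 3, 5, 7, 9, 10, 11
Count = 8

Answer: 8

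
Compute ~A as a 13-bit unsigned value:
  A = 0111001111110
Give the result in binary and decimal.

Flip each bit (0->1, 1->0):
  0111001111110
  1000110000001

Answer: 1000110000001 (4481)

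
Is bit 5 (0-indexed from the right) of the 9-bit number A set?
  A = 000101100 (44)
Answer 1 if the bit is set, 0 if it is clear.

Bit 5 is the 6th from the right.
  000101100
     ^
That bit is 1.

Answer: 1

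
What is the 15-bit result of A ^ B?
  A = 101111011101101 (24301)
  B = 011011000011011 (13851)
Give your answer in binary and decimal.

Apply ^ to each column (1 where bits differ):
  101111011101101
^ 011011000011011
-----------------
  110100011110110

Answer: 110100011110110 (26870)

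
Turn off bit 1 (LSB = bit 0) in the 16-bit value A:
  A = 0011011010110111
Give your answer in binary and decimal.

Mask = ~(1 << 1) = 1111111111111101
Bit 1 of A is 1, so AND-ing with the mask clears it to 0.
  0011011010110111
& 1111111111111101
------------------
  0011011010110101

Answer: 0011011010110101 (14005)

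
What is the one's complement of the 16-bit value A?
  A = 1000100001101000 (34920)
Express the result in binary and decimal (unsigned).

Flip each bit (0->1, 1->0):
  1000100001101000
  0111011110010111

Answer: 0111011110010111 (30615)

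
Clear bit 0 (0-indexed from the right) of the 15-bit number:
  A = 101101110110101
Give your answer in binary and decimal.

Mask = ~(1 << 0) = 111111111111110
Bit 0 of A is 1, so AND-ing with the mask clears it to 0.
  101101110110101
& 111111111111110
-----------------
  101101110110100

Answer: 101101110110100 (23476)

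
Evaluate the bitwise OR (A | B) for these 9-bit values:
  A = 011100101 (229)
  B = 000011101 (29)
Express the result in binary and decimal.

Apply | to each column (1 where either bit is 1):
  011100101
| 000011101
-----------
  011111101

Answer: 011111101 (253)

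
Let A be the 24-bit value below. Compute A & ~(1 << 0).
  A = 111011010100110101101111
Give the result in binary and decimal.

Mask = ~(1 << 0) = 111111111111111111111110
Bit 0 of A is 1, so AND-ing with the mask clears it to 0.
  111011010100110101101111
& 111111111111111111111110
--------------------------
  111011010100110101101110

Answer: 111011010100110101101110 (15551854)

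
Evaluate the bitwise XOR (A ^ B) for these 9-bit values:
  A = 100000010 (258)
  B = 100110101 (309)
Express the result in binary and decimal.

Apply ^ to each column (1 where bits differ):
  100000010
^ 100110101
-----------
  000110111

Answer: 000110111 (55)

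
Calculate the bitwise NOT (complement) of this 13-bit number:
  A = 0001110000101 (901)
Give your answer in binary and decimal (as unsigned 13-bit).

Flip each bit (0->1, 1->0):
  0001110000101
  1110001111010

Answer: 1110001111010 (7290)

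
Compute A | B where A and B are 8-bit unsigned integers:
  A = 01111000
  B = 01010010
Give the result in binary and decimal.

Apply | to each column (1 where either bit is 1):
  01111000
| 01010010
----------
  01111010

Answer: 01111010 (122)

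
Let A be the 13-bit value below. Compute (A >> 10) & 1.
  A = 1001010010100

Bit 10 is the 11th from the right.
  1001010010100
    ^
That bit is 0.

Answer: 0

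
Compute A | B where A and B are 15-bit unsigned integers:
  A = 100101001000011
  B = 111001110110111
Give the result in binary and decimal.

Apply | to each column (1 where either bit is 1):
  100101001000011
| 111001110110111
-----------------
  111101111110111

Answer: 111101111110111 (31735)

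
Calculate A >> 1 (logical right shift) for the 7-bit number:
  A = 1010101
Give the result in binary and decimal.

Logical shift right by 1: drop the bottom 1 bit(s), prepend 1 zero(s) on the left.
  1010101  ->  keep [101010], discard [1], prepend 0
= 0101010

Answer: 0101010 (42)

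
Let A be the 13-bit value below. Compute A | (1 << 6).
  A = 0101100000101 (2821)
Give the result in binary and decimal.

Mask = 1 << 6 = 0000001000000
Bit 6 of A is 0, so OR-ing with the mask flips it to 1.
  0101100000101
| 0000001000000
---------------
  0101101000101

Answer: 0101101000101 (2885)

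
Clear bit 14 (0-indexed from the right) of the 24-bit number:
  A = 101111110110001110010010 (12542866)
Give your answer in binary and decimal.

Mask = ~(1 << 14) = 111111111011111111111111
Bit 14 of A is 1, so AND-ing with the mask clears it to 0.
  101111110110001110010010
& 111111111011111111111111
--------------------------
  101111110010001110010010

Answer: 101111110010001110010010 (12526482)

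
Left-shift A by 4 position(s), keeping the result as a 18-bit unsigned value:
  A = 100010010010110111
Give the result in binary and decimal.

Shift left by 4: drop the top 4 bit(s), append 4 zero(s) on the right.
  100010010010110111  ->  discard [1000], keep [10010010110111], append 0000
= 100100101101110000

Answer: 100100101101110000 (150384)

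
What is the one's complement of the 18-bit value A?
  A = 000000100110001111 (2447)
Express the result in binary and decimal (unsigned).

Flip each bit (0->1, 1->0):
  000000100110001111
  111111011001110000

Answer: 111111011001110000 (259696)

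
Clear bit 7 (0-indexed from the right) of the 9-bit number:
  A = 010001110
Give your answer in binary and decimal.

Mask = ~(1 << 7) = 101111111
Bit 7 of A is 1, so AND-ing with the mask clears it to 0.
  010001110
& 101111111
-----------
  000001110

Answer: 000001110 (14)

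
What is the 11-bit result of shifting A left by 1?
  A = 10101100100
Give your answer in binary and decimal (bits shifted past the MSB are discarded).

Shift left by 1: drop the top 1 bit(s), append 1 zero(s) on the right.
  10101100100  ->  discard [1], keep [0101100100], append 0
= 01011001000

Answer: 01011001000 (712)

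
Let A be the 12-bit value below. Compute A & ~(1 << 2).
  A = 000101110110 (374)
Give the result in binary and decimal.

Mask = ~(1 << 2) = 111111111011
Bit 2 of A is 1, so AND-ing with the mask clears it to 0.
  000101110110
& 111111111011
--------------
  000101110010

Answer: 000101110010 (370)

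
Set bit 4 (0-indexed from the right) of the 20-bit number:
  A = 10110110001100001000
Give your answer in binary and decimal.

Mask = 1 << 4 = 00000000000000010000
Bit 4 of A is 0, so OR-ing with the mask flips it to 1.
  10110110001100001000
| 00000000000000010000
----------------------
  10110110001100011000

Answer: 10110110001100011000 (746264)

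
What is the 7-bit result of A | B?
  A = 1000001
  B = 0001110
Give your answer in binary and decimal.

Apply | to each column (1 where either bit is 1):
  1000001
| 0001110
---------
  1001111

Answer: 1001111 (79)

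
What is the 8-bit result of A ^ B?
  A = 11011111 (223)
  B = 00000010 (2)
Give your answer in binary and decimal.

Apply ^ to each column (1 where bits differ):
  11011111
^ 00000010
----------
  11011101

Answer: 11011101 (221)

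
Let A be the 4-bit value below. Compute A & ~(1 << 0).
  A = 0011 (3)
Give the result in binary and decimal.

Mask = ~(1 << 0) = 1110
Bit 0 of A is 1, so AND-ing with the mask clears it to 0.
  0011
& 1110
------
  0010

Answer: 0010 (2)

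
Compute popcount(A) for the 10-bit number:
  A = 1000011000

1000011000
1-bits at positions (from bit 0 = LSB): 3, 4, 9
Count = 3

Answer: 3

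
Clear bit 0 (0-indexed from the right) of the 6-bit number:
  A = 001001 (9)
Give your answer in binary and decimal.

Mask = ~(1 << 0) = 111110
Bit 0 of A is 1, so AND-ing with the mask clears it to 0.
  001001
& 111110
--------
  001000

Answer: 001000 (8)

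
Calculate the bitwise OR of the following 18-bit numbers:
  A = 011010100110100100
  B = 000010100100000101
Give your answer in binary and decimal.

Apply | to each column (1 where either bit is 1):
  011010100110100100
| 000010100100000101
--------------------
  011010100110100101

Answer: 011010100110100101 (108965)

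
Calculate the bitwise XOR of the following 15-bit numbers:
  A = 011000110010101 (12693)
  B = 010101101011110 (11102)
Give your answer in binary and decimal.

Apply ^ to each column (1 where bits differ):
  011000110010101
^ 010101101011110
-----------------
  001101011001011

Answer: 001101011001011 (6859)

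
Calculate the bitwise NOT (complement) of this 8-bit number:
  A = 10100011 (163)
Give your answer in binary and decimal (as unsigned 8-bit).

Flip each bit (0->1, 1->0):
  10100011
  01011100

Answer: 01011100 (92)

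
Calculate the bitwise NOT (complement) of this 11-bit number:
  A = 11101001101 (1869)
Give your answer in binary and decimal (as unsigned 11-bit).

Flip each bit (0->1, 1->0):
  11101001101
  00010110010

Answer: 00010110010 (178)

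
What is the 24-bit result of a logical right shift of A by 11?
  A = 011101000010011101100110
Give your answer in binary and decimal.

Logical shift right by 11: drop the bottom 11 bit(s), prepend 11 zero(s) on the left.
  011101000010011101100110  ->  keep [0111010000100], discard [11101100110], prepend 00000000000
= 000000000000111010000100

Answer: 000000000000111010000100 (3716)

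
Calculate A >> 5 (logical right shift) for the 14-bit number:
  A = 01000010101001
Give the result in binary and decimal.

Logical shift right by 5: drop the bottom 5 bit(s), prepend 5 zero(s) on the left.
  01000010101001  ->  keep [010000101], discard [01001], prepend 00000
= 00000010000101

Answer: 00000010000101 (133)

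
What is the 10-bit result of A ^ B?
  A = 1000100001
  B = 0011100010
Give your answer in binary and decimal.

Apply ^ to each column (1 where bits differ):
  1000100001
^ 0011100010
------------
  1011000011

Answer: 1011000011 (707)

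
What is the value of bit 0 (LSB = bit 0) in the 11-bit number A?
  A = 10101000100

Bit 0 is the 1st from the right.
  10101000100
            ^
That bit is 0.

Answer: 0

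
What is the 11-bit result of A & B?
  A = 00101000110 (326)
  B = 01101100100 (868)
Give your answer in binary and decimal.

Apply & to each column (1 only where both bits are 1):
  00101000110
& 01101100100
-------------
  00101000100

Answer: 00101000100 (324)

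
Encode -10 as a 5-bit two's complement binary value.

1. Binary of +10:  01010
2. Invert bits:     10101
3. Add 1:           10110

Answer: 10110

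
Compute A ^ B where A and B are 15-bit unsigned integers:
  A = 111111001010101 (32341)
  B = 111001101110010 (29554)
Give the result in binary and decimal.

Apply ^ to each column (1 where bits differ):
  111111001010101
^ 111001101110010
-----------------
  000110100100111

Answer: 000110100100111 (3367)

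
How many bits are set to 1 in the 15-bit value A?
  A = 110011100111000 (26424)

110011100111000
1-bits at positions (from bit 0 = LSB): 3, 4, 5, 8, 9, 10, 13, 14
Count = 8

Answer: 8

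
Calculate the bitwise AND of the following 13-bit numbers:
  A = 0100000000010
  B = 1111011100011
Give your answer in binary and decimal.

Apply & to each column (1 only where both bits are 1):
  0100000000010
& 1111011100011
---------------
  0100000000010

Answer: 0100000000010 (2050)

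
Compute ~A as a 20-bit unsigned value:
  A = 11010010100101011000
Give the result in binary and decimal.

Flip each bit (0->1, 1->0):
  11010010100101011000
  00101101011010100111

Answer: 00101101011010100111 (186023)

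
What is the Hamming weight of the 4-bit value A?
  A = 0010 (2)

0010
1-bits at positions (from bit 0 = LSB): 1
Count = 1

Answer: 1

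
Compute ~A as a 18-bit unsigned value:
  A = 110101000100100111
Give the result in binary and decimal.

Flip each bit (0->1, 1->0):
  110101000100100111
  001010111011011000

Answer: 001010111011011000 (44760)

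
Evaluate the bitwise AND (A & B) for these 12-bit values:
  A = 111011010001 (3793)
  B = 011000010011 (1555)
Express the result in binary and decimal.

Apply & to each column (1 only where both bits are 1):
  111011010001
& 011000010011
--------------
  011000010001

Answer: 011000010001 (1553)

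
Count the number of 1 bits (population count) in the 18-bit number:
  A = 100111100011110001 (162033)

100111100011110001
1-bits at positions (from bit 0 = LSB): 0, 4, 5, 6, 7, 11, 12, 13, 14, 17
Count = 10

Answer: 10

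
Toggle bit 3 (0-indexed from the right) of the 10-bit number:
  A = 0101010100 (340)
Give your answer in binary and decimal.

Mask = 1 << 3 = 0000001000
Bit 3 of A is 0; XOR with the mask flips it to 1.
  0101010100
^ 0000001000
------------
  0101011100

Answer: 0101011100 (348)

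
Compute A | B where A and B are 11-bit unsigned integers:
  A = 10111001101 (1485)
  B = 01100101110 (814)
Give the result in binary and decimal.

Apply | to each column (1 where either bit is 1):
  10111001101
| 01100101110
-------------
  11111101111

Answer: 11111101111 (2031)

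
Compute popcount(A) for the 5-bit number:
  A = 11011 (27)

11011
1-bits at positions (from bit 0 = LSB): 0, 1, 3, 4
Count = 4

Answer: 4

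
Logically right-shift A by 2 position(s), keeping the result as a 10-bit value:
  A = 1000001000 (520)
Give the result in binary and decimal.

Logical shift right by 2: drop the bottom 2 bit(s), prepend 2 zero(s) on the left.
  1000001000  ->  keep [10000010], discard [00], prepend 00
= 0010000010

Answer: 0010000010 (130)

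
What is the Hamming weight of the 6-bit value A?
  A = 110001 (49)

110001
1-bits at positions (from bit 0 = LSB): 0, 4, 5
Count = 3

Answer: 3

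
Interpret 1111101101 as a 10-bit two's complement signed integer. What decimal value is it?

MSB is 1, so the value is negative. Find the magnitude:
1. Invert bits:  0000010010
2. Add 1:        0000010011  = 19
3. Apply sign:   -19

Answer: -19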